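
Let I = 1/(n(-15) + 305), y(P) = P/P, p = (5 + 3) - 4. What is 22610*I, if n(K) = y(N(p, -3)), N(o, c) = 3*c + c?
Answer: 665/9 ≈ 73.889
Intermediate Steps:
p = 4 (p = 8 - 4 = 4)
N(o, c) = 4*c
y(P) = 1
n(K) = 1
I = 1/306 (I = 1/(1 + 305) = 1/306 ≈ 0.0032680)
22610*I = 22610*(1/306) = 665/9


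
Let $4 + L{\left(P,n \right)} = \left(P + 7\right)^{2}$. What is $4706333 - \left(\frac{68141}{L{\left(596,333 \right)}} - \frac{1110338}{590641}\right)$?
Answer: $\frac{1010732536472838174}{214760020805} \approx 4.7063 \cdot 10^{6}$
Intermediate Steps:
$L{\left(P,n \right)} = -4 + \left(7 + P\right)^{2}$ ($L{\left(P,n \right)} = -4 + \left(P + 7\right)^{2} = -4 + \left(7 + P\right)^{2}$)
$4706333 - \left(\frac{68141}{L{\left(596,333 \right)}} - \frac{1110338}{590641}\right) = 4706333 - \left(\frac{68141}{-4 + \left(7 + 596\right)^{2}} - \frac{1110338}{590641}\right) = 4706333 - \left(\frac{68141}{-4 + 603^{2}} - \frac{1110338}{590641}\right) = 4706333 - \left(\frac{68141}{-4 + 363609} - \frac{1110338}{590641}\right) = 4706333 - \left(\frac{68141}{363605} - \frac{1110338}{590641}\right) = 4706333 - - \frac{363477580109}{214760020805} = 4706333 + \frac{363477580109}{214760020805} = \frac{1010732536472838174}{214760020805}$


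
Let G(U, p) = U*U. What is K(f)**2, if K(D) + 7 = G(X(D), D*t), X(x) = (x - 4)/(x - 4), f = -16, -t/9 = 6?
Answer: 36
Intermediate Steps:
t = -54 (t = -9*6 = -54)
X(x) = 1 (X(x) = (-4 + x)/(-4 + x) = 1)
G(U, p) = U**2
K(D) = -6 (K(D) = -7 + 1**2 = -7 + 1 = -6)
K(f)**2 = (-6)**2 = 36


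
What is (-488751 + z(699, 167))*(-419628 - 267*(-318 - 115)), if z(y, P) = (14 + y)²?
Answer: -5964205506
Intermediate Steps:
(-488751 + z(699, 167))*(-419628 - 267*(-318 - 115)) = (-488751 + (14 + 699)²)*(-419628 - 267*(-318 - 115)) = (-488751 + 713²)*(-419628 - 267*(-433)) = (-488751 + 508369)*(-419628 + 115611) = 19618*(-304017) = -5964205506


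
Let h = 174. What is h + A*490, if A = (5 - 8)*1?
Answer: -1296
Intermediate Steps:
A = -3 (A = -3*1 = -3)
h + A*490 = 174 - 3*490 = 174 - 1470 = -1296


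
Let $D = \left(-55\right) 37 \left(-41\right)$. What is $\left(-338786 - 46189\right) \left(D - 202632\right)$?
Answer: $45887865075$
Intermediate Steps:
$D = 83435$ ($D = \left(-2035\right) \left(-41\right) = 83435$)
$\left(-338786 - 46189\right) \left(D - 202632\right) = \left(-338786 - 46189\right) \left(83435 - 202632\right) = \left(-338786 - 46189\right) \left(-119197\right) = \left(-384975\right) \left(-119197\right) = 45887865075$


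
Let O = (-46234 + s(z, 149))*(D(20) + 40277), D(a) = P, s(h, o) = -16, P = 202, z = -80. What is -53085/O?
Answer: 3539/124810250 ≈ 2.8355e-5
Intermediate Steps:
D(a) = 202
O = -1872153750 (O = (-46234 - 16)*(202 + 40277) = -46250*40479 = -1872153750)
-53085/O = -53085/(-1872153750) = -53085*(-1/1872153750) = 3539/124810250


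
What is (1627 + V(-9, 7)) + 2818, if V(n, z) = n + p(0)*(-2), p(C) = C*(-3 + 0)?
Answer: 4436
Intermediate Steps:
p(C) = -3*C (p(C) = C*(-3) = -3*C)
V(n, z) = n (V(n, z) = n - 3*0*(-2) = n + 0*(-2) = n + 0 = n)
(1627 + V(-9, 7)) + 2818 = (1627 - 9) + 2818 = 1618 + 2818 = 4436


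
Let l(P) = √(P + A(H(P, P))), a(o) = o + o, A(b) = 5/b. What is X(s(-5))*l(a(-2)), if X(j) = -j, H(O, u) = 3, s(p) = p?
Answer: 5*I*√21/3 ≈ 7.6376*I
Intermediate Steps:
a(o) = 2*o
l(P) = √(5/3 + P) (l(P) = √(P + 5/3) = √(5/3 + P))
X(s(-5))*l(a(-2)) = (-1*(-5))*(√(15 + 9*(2*(-2)))/3) = 5*(√(15 + 9*(-4))/3) = 5*(√(15 - 36)/3) = 5*(√(-21)/3) = 5*((I*√21)/3) = 5*(I*√21/3) = 5*I*√21/3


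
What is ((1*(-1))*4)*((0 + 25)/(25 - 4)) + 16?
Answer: 236/21 ≈ 11.238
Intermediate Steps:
((1*(-1))*4)*((0 + 25)/(25 - 4)) + 16 = (-1*4)*(25/21) + 16 = -100/21 + 16 = 236/21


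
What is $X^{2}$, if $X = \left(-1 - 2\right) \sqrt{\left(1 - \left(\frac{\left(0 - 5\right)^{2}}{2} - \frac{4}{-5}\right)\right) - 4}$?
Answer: $- \frac{1467}{10} \approx -146.7$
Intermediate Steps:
$X = - \frac{3 i \sqrt{1630}}{10}$ ($X = - 3 \sqrt{\left(1 - \left(\left(-5\right)^{2} \cdot \frac{1}{2} - - \frac{4}{5}\right)\right) - 4} = - 3 \sqrt{\left(1 - \left(25 \cdot \frac{1}{2} + \frac{4}{5}\right)\right) - 4} = - 3 \sqrt{\left(1 - \left(\frac{25}{2} + \frac{4}{5}\right)\right) - 4} = - 3 \sqrt{\left(1 - \frac{133}{10}\right) - 4} = - 3 \sqrt{- \frac{123}{10} - 4} = - 3 \sqrt{- \frac{163}{10}} = - 3 \frac{i \sqrt{1630}}{10} = - \frac{3 i \sqrt{1630}}{10} \approx - 12.112 i$)
$X^{2} = \left(- \frac{3 i \sqrt{1630}}{10}\right)^{2} = - \frac{1467}{10}$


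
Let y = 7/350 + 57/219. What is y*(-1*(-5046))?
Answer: 2581029/1825 ≈ 1414.3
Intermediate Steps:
y = 1023/3650 (y = 7*(1/350) + 57*(1/219) = 1/50 + 19/73 = 1023/3650 ≈ 0.28027)
y*(-1*(-5046)) = 1023*(-1*(-5046))/3650 = (1023/3650)*5046 = 2581029/1825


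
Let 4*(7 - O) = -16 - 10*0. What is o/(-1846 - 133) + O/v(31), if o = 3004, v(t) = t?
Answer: -71355/61349 ≈ -1.1631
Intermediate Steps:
O = 11 (O = 7 - (-16 - 10*0)/4 = 7 - (-16 + 0)/4 = 7 - ¼*(-16) = 7 + 4 = 11)
o/(-1846 - 133) + O/v(31) = 3004/(-1846 - 133) + 11/31 = 3004/(-1979) + 11*(1/31) = 3004*(-1/1979) + 11/31 = -3004/1979 + 11/31 = -71355/61349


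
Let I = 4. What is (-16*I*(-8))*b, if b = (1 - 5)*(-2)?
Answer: 4096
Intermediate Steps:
b = 8 (b = -4*(-2) = 8)
(-16*I*(-8))*b = (-16*4*(-8))*8 = -64*(-8)*8 = 512*8 = 4096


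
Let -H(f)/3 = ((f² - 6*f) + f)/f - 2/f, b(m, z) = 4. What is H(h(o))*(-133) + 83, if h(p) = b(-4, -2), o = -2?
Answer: -1031/2 ≈ -515.50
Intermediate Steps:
h(p) = 4
H(f) = 6/f - 3*(f² - 5*f)/f (H(f) = -3*(((f² - 6*f) + f)/f - 2/f) = -3*((f² - 5*f)/f - 2/f) = -3*(-2/f + (f² - 5*f)/f) = 6/f - 3*(f² - 5*f)/f)
H(h(o))*(-133) + 83 = (15 - 3*4 + 6/4)*(-133) + 83 = (15 - 12 + 6*(¼))*(-133) + 83 = (15 - 12 + 3/2)*(-133) + 83 = (9/2)*(-133) + 83 = -1197/2 + 83 = -1031/2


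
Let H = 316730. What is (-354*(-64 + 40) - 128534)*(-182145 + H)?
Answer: -16155314230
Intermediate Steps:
(-354*(-64 + 40) - 128534)*(-182145 + H) = (-354*(-64 + 40) - 128534)*(-182145 + 316730) = (-354*(-24) - 128534)*134585 = (8496 - 128534)*134585 = -120038*134585 = -16155314230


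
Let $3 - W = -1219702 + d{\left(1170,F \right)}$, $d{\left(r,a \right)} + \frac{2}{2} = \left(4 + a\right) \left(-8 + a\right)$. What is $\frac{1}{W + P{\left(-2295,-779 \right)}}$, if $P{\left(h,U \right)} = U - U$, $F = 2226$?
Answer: $- \frac{1}{3726434} \approx -2.6835 \cdot 10^{-7}$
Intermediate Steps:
$d{\left(r,a \right)} = -1 + \left(-8 + a\right) \left(4 + a\right)$ ($d{\left(r,a \right)} = -1 + \left(4 + a\right) \left(-8 + a\right) = -1 + \left(-8 + a\right) \left(4 + a\right)$)
$W = -3726434$ ($W = 3 - \left(-1219702 - \left(8937 - 4955076\right)\right) = 3 - \left(-1219702 - -4946139\right) = 3 - \left(-1219702 + 4946139\right) = 3 - 3726437 = -3726434$)
$P{\left(h,U \right)} = 0$
$\frac{1}{W + P{\left(-2295,-779 \right)}} = \frac{1}{-3726434 + 0} = \frac{1}{-3726434} = - \frac{1}{3726434}$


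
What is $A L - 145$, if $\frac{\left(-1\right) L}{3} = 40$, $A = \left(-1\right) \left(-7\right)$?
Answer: $-985$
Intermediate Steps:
$A = 7$
$L = -120$ ($L = \left(-3\right) 40 = -120$)
$A L - 145 = 7 \left(-120\right) - 145 = -840 - 145 = -985$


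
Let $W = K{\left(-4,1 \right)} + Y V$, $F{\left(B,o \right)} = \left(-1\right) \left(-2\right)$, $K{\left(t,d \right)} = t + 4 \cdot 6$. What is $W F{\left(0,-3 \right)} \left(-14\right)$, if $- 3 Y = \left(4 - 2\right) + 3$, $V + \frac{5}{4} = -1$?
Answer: $-665$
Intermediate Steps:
$K{\left(t,d \right)} = 24 + t$ ($K{\left(t,d \right)} = t + 24 = 24 + t$)
$V = - \frac{9}{4}$ ($V = - \frac{5}{4} - 1 = - \frac{9}{4} \approx -2.25$)
$Y = - \frac{5}{3}$ ($Y = - \frac{\left(4 - 2\right) + 3}{3} = - \frac{2 + 3}{3} = \left(- \frac{1}{3}\right) 5 = - \frac{5}{3} \approx -1.6667$)
$F{\left(B,o \right)} = 2$
$W = \frac{95}{4}$ ($W = \left(24 - 4\right) - - \frac{15}{4} = 20 + \frac{15}{4} = \frac{95}{4} \approx 23.75$)
$W F{\left(0,-3 \right)} \left(-14\right) = \frac{95}{4} \cdot 2 \left(-14\right) = \frac{95}{2} \left(-14\right) = -665$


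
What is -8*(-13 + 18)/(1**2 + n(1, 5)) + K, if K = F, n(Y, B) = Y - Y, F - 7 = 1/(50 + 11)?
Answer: -2012/61 ≈ -32.984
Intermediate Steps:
F = 428/61 (F = 7 + 1/(50 + 11) = 7 + 1/61 = 428/61 ≈ 7.0164)
n(Y, B) = 0
K = 428/61 ≈ 7.0164
-8*(-13 + 18)/(1**2 + n(1, 5)) + K = -8*(-13 + 18)/(1**2 + 0) + 428/61 = -40/(1 + 0) + 428/61 = -40/1 + 428/61 = -40 + 428/61 = -2012/61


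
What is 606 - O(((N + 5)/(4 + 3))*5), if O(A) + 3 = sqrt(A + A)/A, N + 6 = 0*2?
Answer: 609 + I*sqrt(70)/5 ≈ 609.0 + 1.6733*I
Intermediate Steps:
N = -6 (N = -6 + 0*2 = -6 + 0 = -6)
O(A) = -3 + sqrt(2)/sqrt(A) (O(A) = -3 + sqrt(A + A)/A = -3 + sqrt(2*A)/A = -3 + (sqrt(2)*sqrt(A))/A = -3 + sqrt(2)/sqrt(A))
606 - O(((N + 5)/(4 + 3))*5) = 606 - (-3 + sqrt(2)/sqrt(((-6 + 5)/(4 + 3))*5)) = 606 - (-3 + sqrt(2)/sqrt(-1/7*5)) = 606 - (-3 + sqrt(2)/sqrt(-5/7)) = 606 - (-3 + sqrt(2)*(-I*sqrt(35)/5)) = 606 - (-3 - I*sqrt(70)/5) = 606 + (3 + I*sqrt(70)/5) = 609 + I*sqrt(70)/5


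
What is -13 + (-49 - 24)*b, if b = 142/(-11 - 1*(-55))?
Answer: -5469/22 ≈ -248.59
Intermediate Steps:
b = 71/22 (b = 142/(-11 + 55) = 142/44 = 142*(1/44) = 71/22 ≈ 3.2273)
-13 + (-49 - 24)*b = -13 + (-49 - 24)*(71/22) = -13 - 73*71/22 = -13 - 5183/22 = -5469/22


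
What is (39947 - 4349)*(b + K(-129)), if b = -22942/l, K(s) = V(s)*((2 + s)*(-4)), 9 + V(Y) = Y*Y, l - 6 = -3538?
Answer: 265579668688233/883 ≈ 3.0077e+11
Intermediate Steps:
l = -3532 (l = 6 - 3538 = -3532)
V(Y) = -9 + Y² (V(Y) = -9 + Y*Y = -9 + Y²)
K(s) = (-9 + s²)*(-8 - 4*s) (K(s) = (-9 + s²)*((2 + s)*(-4)) = (-9 + s²)*(-8 - 4*s))
b = 11471/1766 (b = -22942/(-3532) = -22942*(-1/3532) = 11471/1766 ≈ 6.4955)
(39947 - 4349)*(b + K(-129)) = (39947 - 4349)*(11471/1766 - 4*(-9 + (-129)²)*(2 - 129)) = 35598*(11471/1766 - 4*(-9 + 16641)*(-127)) = 35598*(11471/1766 - 4*16632*(-127)) = 35598*(11471/1766 + 8449056) = 35598*(14921044367/1766) = 265579668688233/883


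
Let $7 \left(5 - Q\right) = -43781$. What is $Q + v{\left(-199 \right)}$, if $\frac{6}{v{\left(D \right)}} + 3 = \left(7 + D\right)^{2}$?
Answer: $\frac{538367206}{86009} \approx 6259.4$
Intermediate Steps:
$v{\left(D \right)} = \frac{6}{-3 + \left(7 + D\right)^{2}}$
$Q = \frac{43816}{7}$ ($Q = 5 - - \frac{43781}{7} = 5 + \frac{43781}{7} = \frac{43816}{7} \approx 6259.4$)
$Q + v{\left(-199 \right)} = \frac{43816}{7} + \frac{6}{-3 + \left(7 - 199\right)^{2}} = \frac{43816}{7} + \frac{6}{-3 + \left(-192\right)^{2}} = \frac{43816}{7} + \frac{6}{-3 + 36864} = \frac{43816}{7} + \frac{6}{36861} = \frac{43816}{7} + 6 \cdot \frac{1}{36861} = \frac{43816}{7} + \frac{2}{12287} = \frac{538367206}{86009}$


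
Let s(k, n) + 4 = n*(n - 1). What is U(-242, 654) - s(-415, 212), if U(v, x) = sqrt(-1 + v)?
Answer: -44728 + 9*I*sqrt(3) ≈ -44728.0 + 15.588*I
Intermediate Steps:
s(k, n) = -4 + n*(-1 + n) (s(k, n) = -4 + n*(n - 1) = -4 + n*(-1 + n))
U(-242, 654) - s(-415, 212) = sqrt(-1 - 242) - (-4 + 212**2 - 1*212) = sqrt(-243) - (-4 + 44944 - 212) = 9*I*sqrt(3) - 1*44728 = 9*I*sqrt(3) - 44728 = -44728 + 9*I*sqrt(3)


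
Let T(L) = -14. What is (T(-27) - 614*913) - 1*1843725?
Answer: -2404321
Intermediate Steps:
(T(-27) - 614*913) - 1*1843725 = (-14 - 614*913) - 1*1843725 = (-14 - 560582) - 1843725 = -560596 - 1843725 = -2404321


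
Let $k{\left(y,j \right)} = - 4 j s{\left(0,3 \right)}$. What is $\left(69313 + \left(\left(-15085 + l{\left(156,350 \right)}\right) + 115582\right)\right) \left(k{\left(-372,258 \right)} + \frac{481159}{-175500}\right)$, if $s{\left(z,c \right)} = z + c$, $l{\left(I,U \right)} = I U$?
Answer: $- \frac{12204070157119}{17550} \approx -6.9539 \cdot 10^{8}$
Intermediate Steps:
$s{\left(z,c \right)} = c + z$
$k{\left(y,j \right)} = - 12 j$ ($k{\left(y,j \right)} = - 4 j \left(3 + 0\right) = - 4 j 3 = - 12 j$)
$\left(69313 + \left(\left(-15085 + l{\left(156,350 \right)}\right) + 115582\right)\right) \left(k{\left(-372,258 \right)} + \frac{481159}{-175500}\right) = \left(69313 + \left(\left(-15085 + 156 \cdot 350\right) + 115582\right)\right) \left(\left(-12\right) 258 + \frac{481159}{-175500}\right) = \left(69313 + \left(\left(-15085 + 54600\right) + 115582\right)\right) \left(-3096 + 481159 \left(- \frac{1}{175500}\right)\right) = \left(69313 + \left(39515 + 115582\right)\right) \left(-3096 - \frac{481159}{175500}\right) = \left(69313 + 155097\right) \left(- \frac{543829159}{175500}\right) = 224410 \left(- \frac{543829159}{175500}\right) = - \frac{12204070157119}{17550}$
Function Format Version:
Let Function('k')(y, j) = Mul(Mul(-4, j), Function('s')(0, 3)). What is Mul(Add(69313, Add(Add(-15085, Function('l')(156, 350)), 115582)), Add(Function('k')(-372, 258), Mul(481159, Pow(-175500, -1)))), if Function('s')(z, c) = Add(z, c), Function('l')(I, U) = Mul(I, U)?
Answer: Rational(-12204070157119, 17550) ≈ -6.9539e+8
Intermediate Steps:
Function('s')(z, c) = Add(c, z)
Function('k')(y, j) = Mul(-12, j) (Function('k')(y, j) = Mul(Mul(-4, j), Add(3, 0)) = Mul(Mul(-4, j), 3) = Mul(-12, j))
Mul(Add(69313, Add(Add(-15085, Function('l')(156, 350)), 115582)), Add(Function('k')(-372, 258), Mul(481159, Pow(-175500, -1)))) = Mul(Add(69313, Add(Add(-15085, Mul(156, 350)), 115582)), Add(Mul(-12, 258), Mul(481159, Pow(-175500, -1)))) = Mul(Add(69313, Add(Add(-15085, 54600), 115582)), Add(-3096, Mul(481159, Rational(-1, 175500)))) = Mul(Add(69313, Add(39515, 115582)), Add(-3096, Rational(-481159, 175500))) = Mul(Add(69313, 155097), Rational(-543829159, 175500)) = Mul(224410, Rational(-543829159, 175500)) = Rational(-12204070157119, 17550)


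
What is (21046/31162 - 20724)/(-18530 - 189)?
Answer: 322890121/291660739 ≈ 1.1071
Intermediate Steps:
(21046/31162 - 20724)/(-18530 - 189) = (21046*(1/31162) - 20724)/(-18719) = (10523/15581 - 20724)*(-1/18719) = -322890121/15581*(-1/18719) = 322890121/291660739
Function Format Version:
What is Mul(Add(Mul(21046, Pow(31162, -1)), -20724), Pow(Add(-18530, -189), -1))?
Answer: Rational(322890121, 291660739) ≈ 1.1071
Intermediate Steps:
Mul(Add(Mul(21046, Pow(31162, -1)), -20724), Pow(Add(-18530, -189), -1)) = Mul(Add(Mul(21046, Rational(1, 31162)), -20724), Pow(-18719, -1)) = Mul(Add(Rational(10523, 15581), -20724), Rational(-1, 18719)) = Mul(Rational(-322890121, 15581), Rational(-1, 18719)) = Rational(322890121, 291660739)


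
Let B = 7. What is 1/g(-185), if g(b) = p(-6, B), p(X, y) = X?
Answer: -1/6 ≈ -0.16667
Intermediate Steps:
g(b) = -6
1/g(-185) = 1/(-6) = -1/6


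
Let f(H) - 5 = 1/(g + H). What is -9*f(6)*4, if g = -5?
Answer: -216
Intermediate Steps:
f(H) = 5 + 1/(-5 + H)
-9*f(6)*4 = -9*(-24 + 5*6)/(-5 + 6)*4 = -9*(-24 + 30)/1*4 = -9*6*4 = -54*4 = -216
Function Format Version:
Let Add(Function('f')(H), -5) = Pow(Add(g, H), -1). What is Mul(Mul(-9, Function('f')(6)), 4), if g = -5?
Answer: -216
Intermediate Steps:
Function('f')(H) = Add(5, Pow(Add(-5, H), -1))
Mul(Mul(-9, Function('f')(6)), 4) = Mul(Mul(-9, Mul(Pow(Add(-5, 6), -1), Add(-24, Mul(5, 6)))), 4) = Mul(Mul(-9, Mul(Pow(1, -1), Add(-24, 30))), 4) = Mul(Mul(-9, Mul(1, 6)), 4) = Mul(Mul(-9, 6), 4) = Mul(-54, 4) = -216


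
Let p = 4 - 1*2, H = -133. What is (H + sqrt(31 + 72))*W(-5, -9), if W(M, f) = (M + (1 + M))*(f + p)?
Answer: -8379 + 63*sqrt(103) ≈ -7739.6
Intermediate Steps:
p = 2 (p = 4 - 2 = 2)
W(M, f) = (1 + 2*M)*(2 + f) (W(M, f) = (M + (1 + M))*(f + 2) = (1 + 2*M)*(2 + f))
(H + sqrt(31 + 72))*W(-5, -9) = (-133 + sqrt(31 + 72))*(2 - 9 + 4*(-5) + 2*(-5)*(-9)) = (-133 + sqrt(103))*(2 - 9 - 20 + 90) = (-133 + sqrt(103))*63 = -8379 + 63*sqrt(103)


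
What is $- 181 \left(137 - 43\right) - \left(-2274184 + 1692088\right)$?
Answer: $565082$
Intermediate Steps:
$- 181 \left(137 - 43\right) - \left(-2274184 + 1692088\right) = \left(-181\right) 94 - -582096 = -17014 + 582096 = 565082$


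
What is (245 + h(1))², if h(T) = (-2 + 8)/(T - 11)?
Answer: 1493284/25 ≈ 59731.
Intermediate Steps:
h(T) = 6/(-11 + T)
(245 + h(1))² = (245 + 6/(-11 + 1))² = (245 + 6/(-10))² = (245 + 6*(-⅒))² = (245 - ⅗)² = (1222/5)² = 1493284/25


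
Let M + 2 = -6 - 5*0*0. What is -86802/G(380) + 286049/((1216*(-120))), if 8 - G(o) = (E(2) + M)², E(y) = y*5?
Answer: -3166823009/145920 ≈ -21702.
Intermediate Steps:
E(y) = 5*y
M = -8 (M = -2 + (-6 - 5*0*0) = -2 + (-6 + 0*0) = -2 + (-6 + 0) = -2 - 6 = -8)
G(o) = 4 (G(o) = 8 - (5*2 - 8)² = 8 - (10 - 8)² = 8 - 1*2² = 8 - 1*4 = 8 - 4 = 4)
-86802/G(380) + 286049/((1216*(-120))) = -86802/4 + 286049/((1216*(-120))) = -86802*¼ + 286049/(-145920) = -43401/2 + 286049*(-1/145920) = -43401/2 - 286049/145920 = -3166823009/145920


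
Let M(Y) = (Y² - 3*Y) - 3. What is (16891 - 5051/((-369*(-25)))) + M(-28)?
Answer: 163794049/9225 ≈ 17755.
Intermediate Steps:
M(Y) = -3 + Y² - 3*Y
(16891 - 5051/((-369*(-25)))) + M(-28) = (16891 - 5051/((-369*(-25)))) + (-3 + (-28)² - 3*(-28)) = (16891 - 5051/9225) + (-3 + 784 + 84) = (16891 - 5051*1/9225) + 865 = (16891 - 5051/9225) + 865 = 155814424/9225 + 865 = 163794049/9225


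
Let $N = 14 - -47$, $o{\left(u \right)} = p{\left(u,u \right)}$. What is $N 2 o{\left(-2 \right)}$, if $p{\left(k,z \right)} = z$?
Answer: $-244$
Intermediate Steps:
$o{\left(u \right)} = u$
$N = 61$ ($N = 14 + 47 = 61$)
$N 2 o{\left(-2 \right)} = 61 \cdot 2 \left(-2\right) = 122 \left(-2\right) = -244$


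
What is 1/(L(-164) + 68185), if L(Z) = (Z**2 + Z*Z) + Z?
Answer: 1/121813 ≈ 8.2093e-6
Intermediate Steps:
L(Z) = Z + 2*Z**2 (L(Z) = (Z**2 + Z**2) + Z = 2*Z**2 + Z = Z + 2*Z**2)
1/(L(-164) + 68185) = 1/(-164*(1 + 2*(-164)) + 68185) = 1/(-164*(1 - 328) + 68185) = 1/(-164*(-327) + 68185) = 1/(53628 + 68185) = 1/121813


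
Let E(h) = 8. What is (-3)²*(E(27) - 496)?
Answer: -4392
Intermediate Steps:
(-3)²*(E(27) - 496) = (-3)²*(8 - 496) = 9*(-488) = -4392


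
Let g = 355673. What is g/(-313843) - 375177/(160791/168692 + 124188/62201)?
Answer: -411834876031180814321/3237906000224447 ≈ -1.2719e+5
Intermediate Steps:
g/(-313843) - 375177/(160791/168692 + 124188/62201) = 355673/(-313843) - 375177/(160791/168692 + 124188/62201) = 355673*(-1/313843) - 375177/(160791*(1/168692) + 124188*(1/62201)) = -355673/313843 - 375177/(160791/168692 + 124188/62201) = -355673/313843 - 375177/30950883087/10492811092 = -355673/313843 - 375177*10492811092/30950883087 = -355673/313843 - 1312220462354428/10316961029 = -411834876031180814321/3237906000224447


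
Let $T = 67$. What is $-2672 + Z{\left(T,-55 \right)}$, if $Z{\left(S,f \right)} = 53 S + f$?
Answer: $824$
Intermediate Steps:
$Z{\left(S,f \right)} = f + 53 S$
$-2672 + Z{\left(T,-55 \right)} = -2672 + \left(-55 + 53 \cdot 67\right) = -2672 + \left(-55 + 3551\right) = -2672 + 3496 = 824$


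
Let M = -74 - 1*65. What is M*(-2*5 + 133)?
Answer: -17097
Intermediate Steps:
M = -139 (M = -74 - 65 = -139)
M*(-2*5 + 133) = -139*(-2*5 + 133) = -139*(-10 + 133) = -139*123 = -17097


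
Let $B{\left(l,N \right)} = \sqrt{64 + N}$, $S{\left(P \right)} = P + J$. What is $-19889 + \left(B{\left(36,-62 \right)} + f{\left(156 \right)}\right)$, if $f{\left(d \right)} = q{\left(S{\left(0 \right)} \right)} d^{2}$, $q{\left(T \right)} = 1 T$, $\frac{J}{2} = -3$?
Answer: $-165905 + \sqrt{2} \approx -1.659 \cdot 10^{5}$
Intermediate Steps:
$J = -6$ ($J = 2 \left(-3\right) = -6$)
$S{\left(P \right)} = -6 + P$ ($S{\left(P \right)} = P - 6 = -6 + P$)
$q{\left(T \right)} = T$
$f{\left(d \right)} = - 6 d^{2}$ ($f{\left(d \right)} = \left(-6 + 0\right) d^{2} = - 6 d^{2}$)
$-19889 + \left(B{\left(36,-62 \right)} + f{\left(156 \right)}\right) = -19889 + \left(\sqrt{64 - 62} - 6 \cdot 156^{2}\right) = -19889 + \left(\sqrt{2} - 146016\right) = -19889 - \left(146016 - \sqrt{2}\right) = -165905 + \sqrt{2}$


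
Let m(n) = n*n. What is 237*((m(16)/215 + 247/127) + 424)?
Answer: 2764116069/27305 ≈ 1.0123e+5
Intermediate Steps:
m(n) = n²
237*((m(16)/215 + 247/127) + 424) = 237*((16²/215 + 247/127) + 424) = 237*((256*(1/215) + 247*(1/127)) + 424) = 237*((256/215 + 247/127) + 424) = 237*(85617/27305 + 424) = 237*(11662937/27305) = 2764116069/27305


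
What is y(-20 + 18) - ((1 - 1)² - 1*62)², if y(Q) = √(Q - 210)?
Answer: -3844 + 2*I*√53 ≈ -3844.0 + 14.56*I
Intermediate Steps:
y(Q) = √(-210 + Q)
y(-20 + 18) - ((1 - 1)² - 1*62)² = √(-210 + (-20 + 18)) - ((1 - 1)² - 1*62)² = √(-210 - 2) - (0² - 62)² = √(-212) - (0 - 62)² = 2*I*√53 - 1*(-62)² = 2*I*√53 - 1*3844 = 2*I*√53 - 3844 = -3844 + 2*I*√53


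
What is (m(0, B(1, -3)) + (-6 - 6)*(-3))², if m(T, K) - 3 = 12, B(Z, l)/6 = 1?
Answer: 2601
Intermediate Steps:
B(Z, l) = 6 (B(Z, l) = 6*1 = 6)
m(T, K) = 15 (m(T, K) = 3 + 12 = 15)
(m(0, B(1, -3)) + (-6 - 6)*(-3))² = (15 + (-6 - 6)*(-3))² = (15 - 12*(-3))² = (15 + 36)² = 51² = 2601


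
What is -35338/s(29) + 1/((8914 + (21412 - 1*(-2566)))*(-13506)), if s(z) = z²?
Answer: -15698530221817/373605295032 ≈ -42.019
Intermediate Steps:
-35338/s(29) + 1/((8914 + (21412 - 1*(-2566)))*(-13506)) = -35338/(29²) + 1/((8914 + (21412 - 1*(-2566)))*(-13506)) = -35338/841 - 1/13506/(8914 + (21412 + 2566)) = -35338*1/841 - 1/13506/(8914 + 23978) = -35338/841 - 1/13506/32892 = -35338/841 + (1/32892)*(-1/13506) = -35338/841 - 1/444239352 = -15698530221817/373605295032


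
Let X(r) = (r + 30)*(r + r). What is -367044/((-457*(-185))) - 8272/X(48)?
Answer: -215486357/39567060 ≈ -5.4461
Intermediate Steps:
X(r) = 2*r*(30 + r) (X(r) = (30 + r)*(2*r) = 2*r*(30 + r))
-367044/((-457*(-185))) - 8272/X(48) = -367044/((-457*(-185))) - 8272*1/(96*(30 + 48)) = -367044/84545 - 8272/(2*48*78) = -367044*1/84545 - 8272/7488 = -367044/84545 - 8272*1/7488 = -367044/84545 - 517/468 = -215486357/39567060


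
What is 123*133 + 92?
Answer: 16451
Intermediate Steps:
123*133 + 92 = 16359 + 92 = 16451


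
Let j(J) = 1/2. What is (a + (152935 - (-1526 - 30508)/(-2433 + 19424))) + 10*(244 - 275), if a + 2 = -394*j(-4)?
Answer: 2589902200/16991 ≈ 1.5243e+5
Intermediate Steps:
j(J) = 1/2
a = -199 (a = -2 - 394*1/2 = -2 - 197 = -199)
(a + (152935 - (-1526 - 30508)/(-2433 + 19424))) + 10*(244 - 275) = (-199 + (152935 - (-1526 - 30508)/(-2433 + 19424))) + 10*(244 - 275) = (-199 + (152935 - (-32034)/16991)) + 10*(-31) = (-199 + (152935 - (-32034)/16991)) - 310 = (-199 + (152935 - 1*(-32034/16991))) - 310 = (-199 + (152935 + 32034/16991)) - 310 = (-199 + 2598550619/16991) - 310 = 2595169410/16991 - 310 = 2589902200/16991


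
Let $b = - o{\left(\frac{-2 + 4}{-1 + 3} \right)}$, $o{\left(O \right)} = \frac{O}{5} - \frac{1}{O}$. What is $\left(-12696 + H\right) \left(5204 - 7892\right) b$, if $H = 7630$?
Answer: $\frac{54469632}{5} \approx 1.0894 \cdot 10^{7}$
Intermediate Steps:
$o{\left(O \right)} = - \frac{1}{O} + \frac{O}{5}$ ($o{\left(O \right)} = O \frac{1}{5} - \frac{1}{O} = \frac{O}{5} - \frac{1}{O} = - \frac{1}{O} + \frac{O}{5}$)
$b = \frac{4}{5}$ ($b = - (- \frac{1}{\left(-2 + 4\right) \frac{1}{-1 + 3}} + \frac{\left(-2 + 4\right) \frac{1}{-1 + 3}}{5}) = - (- \frac{1}{2 \cdot \frac{1}{2}} + \frac{2 \cdot \frac{1}{2}}{5}) = - (- 1^{-1} + \frac{1}{5} \cdot 1) = - (\left(-1\right) 1 + \frac{1}{5}) = - (-1 + \frac{1}{5}) = \left(-1\right) \left(- \frac{4}{5}\right) = \frac{4}{5} \approx 0.8$)
$\left(-12696 + H\right) \left(5204 - 7892\right) b = \left(-12696 + 7630\right) \left(5204 - 7892\right) \frac{4}{5} = \left(-5066\right) \left(-2688\right) \frac{4}{5} = 13617408 \cdot \frac{4}{5} = \frac{54469632}{5}$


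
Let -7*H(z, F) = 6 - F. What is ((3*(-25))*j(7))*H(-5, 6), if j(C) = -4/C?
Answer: 0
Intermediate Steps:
H(z, F) = -6/7 + F/7 (H(z, F) = -(6 - F)/7 = -6/7 + F/7)
((3*(-25))*j(7))*H(-5, 6) = ((3*(-25))*(-4/7))*(-6/7 + (⅐)*6) = (-(-300)/7)*(-6/7 + 6/7) = -75*(-4/7)*0 = (300/7)*0 = 0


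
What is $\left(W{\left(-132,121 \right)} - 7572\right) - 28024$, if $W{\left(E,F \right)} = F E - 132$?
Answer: $-51700$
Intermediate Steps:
$W{\left(E,F \right)} = -132 + E F$ ($W{\left(E,F \right)} = E F - 132 = -132 + E F$)
$\left(W{\left(-132,121 \right)} - 7572\right) - 28024 = \left(\left(-132 - 15972\right) - 7572\right) - 28024 = \left(-16104 - 7572\right) - 28024 = -23676 - 28024 = -51700$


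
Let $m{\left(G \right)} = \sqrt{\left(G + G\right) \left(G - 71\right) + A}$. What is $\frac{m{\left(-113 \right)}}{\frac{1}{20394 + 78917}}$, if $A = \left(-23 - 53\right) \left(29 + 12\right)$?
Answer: $198622 \sqrt{9617} \approx 1.9478 \cdot 10^{7}$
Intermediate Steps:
$A = -3116$ ($A = \left(-76\right) 41 = -3116$)
$m{\left(G \right)} = \sqrt{-3116 + 2 G \left(-71 + G\right)}$ ($m{\left(G \right)} = \sqrt{\left(G + G\right) \left(G - 71\right) - 3116} = \sqrt{2 G \left(-71 + G\right) - 3116} = \sqrt{-3116 + 2 G \left(-71 + G\right)}$)
$\frac{m{\left(-113 \right)}}{\frac{1}{20394 + 78917}} = \frac{\sqrt{-3116 - -16046 + 2 \left(-113\right)^{2}}}{\frac{1}{20394 + 78917}} = \frac{\sqrt{-3116 + 16046 + 2 \cdot 12769}}{\frac{1}{99311}} = \sqrt{-3116 + 16046 + 25538} \frac{1}{\frac{1}{99311}} = \sqrt{38468} \cdot 99311 = 2 \sqrt{9617} \cdot 99311 = 198622 \sqrt{9617}$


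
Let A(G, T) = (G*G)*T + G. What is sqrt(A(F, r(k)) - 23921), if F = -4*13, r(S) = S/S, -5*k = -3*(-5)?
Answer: I*sqrt(21269) ≈ 145.84*I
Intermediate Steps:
k = -3 (k = -(-3)*(-5)/5 = -1/5*15 = -3)
r(S) = 1
F = -52
A(G, T) = G + T*G**2 (A(G, T) = G**2*T + G = T*G**2 + G = G + T*G**2)
sqrt(A(F, r(k)) - 23921) = sqrt(-52*(1 - 52*1) - 23921) = sqrt(-52*(1 - 52) - 23921) = sqrt(-52*(-51) - 23921) = sqrt(2652 - 23921) = sqrt(-21269) = I*sqrt(21269)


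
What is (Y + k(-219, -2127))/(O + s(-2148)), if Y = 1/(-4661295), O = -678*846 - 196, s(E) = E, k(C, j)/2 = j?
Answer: 19829148931/2684588951940 ≈ 0.0073863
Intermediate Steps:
k(C, j) = 2*j
O = -573784 (O = -573588 - 196 = -573784)
Y = -1/4661295 ≈ -2.1453e-7
(Y + k(-219, -2127))/(O + s(-2148)) = (-1/4661295 + 2*(-2127))/(-573784 - 2148) = (-1/4661295 - 4254)/(-575932) = -19829148931/4661295*(-1/575932) = 19829148931/2684588951940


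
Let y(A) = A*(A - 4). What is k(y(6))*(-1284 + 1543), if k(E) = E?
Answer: 3108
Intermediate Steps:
y(A) = A*(-4 + A)
k(y(6))*(-1284 + 1543) = (6*(-4 + 6))*(-1284 + 1543) = (6*2)*259 = 12*259 = 3108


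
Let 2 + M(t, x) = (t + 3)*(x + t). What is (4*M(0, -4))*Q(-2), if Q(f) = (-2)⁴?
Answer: -896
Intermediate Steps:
Q(f) = 16
M(t, x) = -2 + (3 + t)*(t + x) (M(t, x) = -2 + (t + 3)*(x + t) = -2 + (3 + t)*(t + x))
(4*M(0, -4))*Q(-2) = (4*(-2 + 0² + 3*0 + 3*(-4) + 0*(-4)))*16 = (4*(-2 + 0 + 0 - 12 + 0))*16 = (4*(-14))*16 = -56*16 = -896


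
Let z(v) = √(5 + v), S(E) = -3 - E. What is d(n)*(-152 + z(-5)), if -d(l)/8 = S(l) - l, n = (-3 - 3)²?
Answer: -91200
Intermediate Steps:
n = 36 (n = (-6)² = 36)
d(l) = 24 + 16*l (d(l) = -8*((-3 - l) - l) = -8*(-3 - 2*l) = 24 + 16*l)
d(n)*(-152 + z(-5)) = (24 + 16*36)*(-152 + √(5 - 5)) = (24 + 576)*(-152 + √0) = 600*(-152 + 0) = 600*(-152) = -91200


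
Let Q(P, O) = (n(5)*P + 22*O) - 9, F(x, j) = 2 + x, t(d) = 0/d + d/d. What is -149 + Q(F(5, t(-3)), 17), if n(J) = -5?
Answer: 181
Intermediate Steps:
t(d) = 1 (t(d) = 0 + 1 = 1)
Q(P, O) = -9 - 5*P + 22*O (Q(P, O) = (-5*P + 22*O) - 9 = -9 - 5*P + 22*O)
-149 + Q(F(5, t(-3)), 17) = -149 + (-9 - 5*(2 + 5) + 22*17) = -149 + (-9 - 5*7 + 374) = -149 + (-9 - 35 + 374) = -149 + 330 = 181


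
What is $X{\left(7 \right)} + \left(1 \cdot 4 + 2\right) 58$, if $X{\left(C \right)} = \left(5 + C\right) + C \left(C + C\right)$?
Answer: $458$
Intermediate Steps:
$X{\left(C \right)} = 5 + C + 2 C^{2}$ ($X{\left(C \right)} = \left(5 + C\right) + C 2 C = \left(5 + C\right) + 2 C^{2} = 5 + C + 2 C^{2}$)
$X{\left(7 \right)} + \left(1 \cdot 4 + 2\right) 58 = \left(5 + 7 + 2 \cdot 7^{2}\right) + \left(1 \cdot 4 + 2\right) 58 = \left(5 + 7 + 2 \cdot 49\right) + \left(4 + 2\right) 58 = \left(5 + 7 + 98\right) + 6 \cdot 58 = 110 + 348 = 458$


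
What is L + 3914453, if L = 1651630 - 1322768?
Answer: 4243315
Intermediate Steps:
L = 328862
L + 3914453 = 328862 + 3914453 = 4243315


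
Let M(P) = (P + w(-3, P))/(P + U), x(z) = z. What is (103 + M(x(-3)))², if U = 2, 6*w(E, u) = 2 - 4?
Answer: 101761/9 ≈ 11307.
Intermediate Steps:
w(E, u) = -⅓ (w(E, u) = (2 - 4)/6 = (⅙)*(-2) = -⅓)
M(P) = (-⅓ + P)/(2 + P) (M(P) = (P - ⅓)/(P + 2) = (-⅓ + P)/(2 + P))
(103 + M(x(-3)))² = (103 + (-⅓ - 3)/(2 - 3))² = (103 - 10/3/(-1))² = (103 - 1*(-10/3))² = (103 + 10/3)² = (319/3)² = 101761/9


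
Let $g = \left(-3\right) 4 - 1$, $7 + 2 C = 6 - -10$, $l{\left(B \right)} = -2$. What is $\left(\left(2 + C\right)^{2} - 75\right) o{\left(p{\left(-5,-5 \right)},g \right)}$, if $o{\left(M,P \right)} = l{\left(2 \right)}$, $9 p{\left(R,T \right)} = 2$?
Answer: $\frac{131}{2} \approx 65.5$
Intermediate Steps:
$p{\left(R,T \right)} = \frac{2}{9}$ ($p{\left(R,T \right)} = \frac{1}{9} \cdot 2 = \frac{2}{9}$)
$C = \frac{9}{2}$ ($C = - \frac{7}{2} + \frac{6 - -10}{2} = - \frac{7}{2} + \frac{6 + 10}{2} = - \frac{7}{2} + \frac{1}{2} \cdot 16 = - \frac{7}{2} + 8 = \frac{9}{2} \approx 4.5$)
$g = -13$ ($g = -12 - 1 = -13$)
$o{\left(M,P \right)} = -2$
$\left(\left(2 + C\right)^{2} - 75\right) o{\left(p{\left(-5,-5 \right)},g \right)} = \left(\left(2 + \frac{9}{2}\right)^{2} - 75\right) \left(-2\right) = \left(\left(\frac{13}{2}\right)^{2} - 75\right) \left(-2\right) = \left(\frac{169}{4} - 75\right) \left(-2\right) = \left(- \frac{131}{4}\right) \left(-2\right) = \frac{131}{2}$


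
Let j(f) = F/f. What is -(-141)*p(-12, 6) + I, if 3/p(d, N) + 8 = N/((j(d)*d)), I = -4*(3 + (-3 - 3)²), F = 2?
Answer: -1203/5 ≈ -240.60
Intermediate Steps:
j(f) = 2/f
I = -156 (I = -4*(3 + (-6)²) = -4*(3 + 36) = -4*39 = -156)
p(d, N) = 3/(-8 + N/2) (p(d, N) = 3/(-8 + N/(((2/d)*d))) = 3/(-8 + N/2))
-(-141)*p(-12, 6) + I = -(-141)*6/(-16 + 6) - 156 = -(-141)*6/(-10) - 156 = -(-141)*6*(-⅒) - 156 = -(-141)*(-3)/5 - 156 = -141*⅗ - 156 = -423/5 - 156 = -1203/5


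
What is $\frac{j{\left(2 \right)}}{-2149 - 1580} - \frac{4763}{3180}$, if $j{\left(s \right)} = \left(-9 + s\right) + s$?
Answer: $- \frac{1971703}{1317580} \approx -1.4965$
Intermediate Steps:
$j{\left(s \right)} = -9 + 2 s$
$\frac{j{\left(2 \right)}}{-2149 - 1580} - \frac{4763}{3180} = \frac{-9 + 2 \cdot 2}{-2149 - 1580} - \frac{4763}{3180} = \frac{-9 + 4}{-3729} - \frac{4763}{3180} = \left(-5\right) \left(- \frac{1}{3729}\right) - \frac{4763}{3180} = \frac{5}{3729} - \frac{4763}{3180} = - \frac{1971703}{1317580}$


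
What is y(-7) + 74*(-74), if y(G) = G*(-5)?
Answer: -5441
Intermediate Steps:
y(G) = -5*G
y(-7) + 74*(-74) = -5*(-7) + 74*(-74) = 35 - 5476 = -5441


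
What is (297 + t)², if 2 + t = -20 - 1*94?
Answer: 32761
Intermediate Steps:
t = -116 (t = -2 + (-20 - 1*94) = -2 + (-20 - 94) = -2 - 114 = -116)
(297 + t)² = (297 - 116)² = 181² = 32761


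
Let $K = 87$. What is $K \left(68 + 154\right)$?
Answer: $19314$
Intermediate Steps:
$K \left(68 + 154\right) = 87 \left(68 + 154\right) = 87 \cdot 222 = 19314$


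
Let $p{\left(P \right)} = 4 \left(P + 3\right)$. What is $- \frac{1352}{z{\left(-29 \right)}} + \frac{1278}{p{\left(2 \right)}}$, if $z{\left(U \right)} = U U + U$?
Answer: $\frac{126337}{2030} \approx 62.235$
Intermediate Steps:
$p{\left(P \right)} = 12 + 4 P$ ($p{\left(P \right)} = 4 \left(3 + P\right) = 12 + 4 P$)
$z{\left(U \right)} = U + U^{2}$ ($z{\left(U \right)} = U^{2} + U = U + U^{2}$)
$- \frac{1352}{z{\left(-29 \right)}} + \frac{1278}{p{\left(2 \right)}} = - \frac{1352}{\left(-29\right) \left(1 - 29\right)} + \frac{1278}{12 + 4 \cdot 2} = - \frac{1352}{\left(-29\right) \left(-28\right)} + \frac{1278}{12 + 8} = - \frac{1352}{812} + \frac{1278}{20} = \left(-1352\right) \frac{1}{812} + 1278 \cdot \frac{1}{20} = - \frac{338}{203} + \frac{639}{10} = \frac{126337}{2030}$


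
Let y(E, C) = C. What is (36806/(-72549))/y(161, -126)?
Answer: 2629/652941 ≈ 0.0040264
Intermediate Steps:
(36806/(-72549))/y(161, -126) = (36806/(-72549))/(-126) = (36806*(-1/72549))*(-1/126) = -36806/72549*(-1/126) = 2629/652941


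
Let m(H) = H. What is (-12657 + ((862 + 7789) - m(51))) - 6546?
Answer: -10603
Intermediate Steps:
(-12657 + ((862 + 7789) - m(51))) - 6546 = (-12657 + ((862 + 7789) - 1*51)) - 6546 = (-12657 + (8651 - 51)) - 6546 = (-12657 + 8600) - 6546 = -4057 - 6546 = -10603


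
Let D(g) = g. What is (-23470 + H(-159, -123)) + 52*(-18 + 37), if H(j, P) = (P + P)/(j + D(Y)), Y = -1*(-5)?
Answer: -1730991/77 ≈ -22480.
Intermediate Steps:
Y = 5
H(j, P) = 2*P/(5 + j) (H(j, P) = (P + P)/(j + 5) = (2*P)/(5 + j) = 2*P/(5 + j))
(-23470 + H(-159, -123)) + 52*(-18 + 37) = (-23470 + 2*(-123)/(5 - 159)) + 52*(-18 + 37) = (-23470 + 2*(-123)/(-154)) + 52*19 = (-23470 + 2*(-123)*(-1/154)) + 988 = (-23470 + 123/77) + 988 = -1807067/77 + 988 = -1730991/77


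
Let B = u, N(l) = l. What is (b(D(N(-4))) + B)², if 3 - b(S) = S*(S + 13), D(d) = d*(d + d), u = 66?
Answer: 1879641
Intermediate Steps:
D(d) = 2*d² (D(d) = d*(2*d) = 2*d²)
B = 66
b(S) = 3 - S*(13 + S) (b(S) = 3 - S*(S + 13) = 3 - S*(13 + S))
(b(D(N(-4))) + B)² = ((3 - (2*(-4)²)² - 26*(-4)²) + 66)² = ((3 - (2*16)² - 26*16) + 66)² = ((3 - 1*32² - 13*32) + 66)² = ((3 - 1*1024 - 416) + 66)² = ((3 - 1024 - 416) + 66)² = (-1437 + 66)² = (-1371)² = 1879641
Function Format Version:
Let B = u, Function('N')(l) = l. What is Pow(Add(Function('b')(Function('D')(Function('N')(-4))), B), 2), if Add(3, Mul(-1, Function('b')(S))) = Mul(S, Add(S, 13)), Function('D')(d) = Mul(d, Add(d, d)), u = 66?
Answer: 1879641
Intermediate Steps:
Function('D')(d) = Mul(2, Pow(d, 2)) (Function('D')(d) = Mul(d, Mul(2, d)) = Mul(2, Pow(d, 2)))
B = 66
Function('b')(S) = Add(3, Mul(-1, S, Add(13, S))) (Function('b')(S) = Add(3, Mul(-1, Mul(S, Add(S, 13)))) = Add(3, Mul(-1, Mul(S, Add(13, S)))) = Add(3, Mul(-1, S, Add(13, S))))
Pow(Add(Function('b')(Function('D')(Function('N')(-4))), B), 2) = Pow(Add(Add(3, Mul(-1, Pow(Mul(2, Pow(-4, 2)), 2)), Mul(-13, Mul(2, Pow(-4, 2)))), 66), 2) = Pow(Add(Add(3, Mul(-1, Pow(Mul(2, 16), 2)), Mul(-13, Mul(2, 16))), 66), 2) = Pow(Add(Add(3, Mul(-1, Pow(32, 2)), Mul(-13, 32)), 66), 2) = Pow(Add(Add(3, Mul(-1, 1024), -416), 66), 2) = Pow(Add(Add(3, -1024, -416), 66), 2) = Pow(Add(-1437, 66), 2) = Pow(-1371, 2) = 1879641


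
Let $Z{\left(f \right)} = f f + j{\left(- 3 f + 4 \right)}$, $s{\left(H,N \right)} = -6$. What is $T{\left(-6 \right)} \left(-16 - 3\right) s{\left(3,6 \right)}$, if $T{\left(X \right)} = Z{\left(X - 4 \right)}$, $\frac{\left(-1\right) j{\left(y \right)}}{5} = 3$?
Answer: $9690$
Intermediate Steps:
$j{\left(y \right)} = -15$ ($j{\left(y \right)} = \left(-5\right) 3 = -15$)
$Z{\left(f \right)} = -15 + f^{2}$ ($Z{\left(f \right)} = f f - 15 = f^{2} - 15 = -15 + f^{2}$)
$T{\left(X \right)} = -15 + \left(-4 + X\right)^{2}$ ($T{\left(X \right)} = -15 + \left(X - 4\right)^{2} = -15 + \left(-4 + X\right)^{2}$)
$T{\left(-6 \right)} \left(-16 - 3\right) s{\left(3,6 \right)} = \left(-15 + \left(-4 - 6\right)^{2}\right) \left(-16 - 3\right) \left(-6\right) = \left(-15 + \left(-10\right)^{2}\right) \left(-16 - 3\right) \left(-6\right) = \left(-15 + 100\right) \left(-19\right) \left(-6\right) = 85 \left(-19\right) \left(-6\right) = \left(-1615\right) \left(-6\right) = 9690$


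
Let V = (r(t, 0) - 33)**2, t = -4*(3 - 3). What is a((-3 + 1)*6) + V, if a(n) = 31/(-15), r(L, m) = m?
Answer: 16304/15 ≈ 1086.9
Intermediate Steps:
t = 0 (t = -4*0 = 0)
a(n) = -31/15 (a(n) = 31*(-1/15) = -31/15)
V = 1089 (V = (0 - 33)**2 = (-33)**2 = 1089)
a((-3 + 1)*6) + V = -31/15 + 1089 = 16304/15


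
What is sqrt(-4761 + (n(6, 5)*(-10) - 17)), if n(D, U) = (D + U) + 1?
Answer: I*sqrt(4898) ≈ 69.986*I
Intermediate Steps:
n(D, U) = 1 + D + U
sqrt(-4761 + (n(6, 5)*(-10) - 17)) = sqrt(-4761 + ((1 + 6 + 5)*(-10) - 17)) = sqrt(-4761 + (12*(-10) - 17)) = sqrt(-4761 + (-120 - 17)) = sqrt(-4761 - 137) = sqrt(-4898) = I*sqrt(4898)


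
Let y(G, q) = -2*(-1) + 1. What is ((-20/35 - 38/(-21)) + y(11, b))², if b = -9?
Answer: 7921/441 ≈ 17.961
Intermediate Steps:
y(G, q) = 3 (y(G, q) = 2 + 1 = 3)
((-20/35 - 38/(-21)) + y(11, b))² = ((-20/35 - 38/(-21)) + 3)² = ((-20*1/35 - 38*(-1/21)) + 3)² = ((-4/7 + 38/21) + 3)² = (26/21 + 3)² = (89/21)² = 7921/441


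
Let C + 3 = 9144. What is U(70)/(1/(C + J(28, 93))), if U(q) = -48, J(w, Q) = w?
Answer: -440112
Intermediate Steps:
C = 9141 (C = -3 + 9144 = 9141)
U(70)/(1/(C + J(28, 93))) = -48/(1/(9141 + 28)) = -48/(1/9169) = -48/1/9169 = -48*9169 = -440112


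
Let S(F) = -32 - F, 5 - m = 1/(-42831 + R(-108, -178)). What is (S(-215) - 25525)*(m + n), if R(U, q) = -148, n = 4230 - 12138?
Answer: 8607740658312/42979 ≈ 2.0028e+8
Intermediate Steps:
n = -7908
m = 214896/42979 (m = 5 - 1/(-42831 - 148) = 5 - 1/(-42979) = 5 - 1*(-1/42979) = 5 + 1/42979 = 214896/42979 ≈ 5.0000)
(S(-215) - 25525)*(m + n) = ((-32 - 1*(-215)) - 25525)*(214896/42979 - 7908) = ((-32 + 215) - 25525)*(-339663036/42979) = (183 - 25525)*(-339663036/42979) = -25342*(-339663036/42979) = 8607740658312/42979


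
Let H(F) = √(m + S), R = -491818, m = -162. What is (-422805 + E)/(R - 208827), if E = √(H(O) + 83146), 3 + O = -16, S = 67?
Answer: 84561/140129 - √(83146 + I*√95)/700645 ≈ 0.60304 - 2.4122e-8*I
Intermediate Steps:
O = -19 (O = -3 - 16 = -19)
H(F) = I*√95 (H(F) = √(-162 + 67) = √(-95) = I*√95)
E = √(83146 + I*√95) (E = √(I*√95 + 83146) = √(83146 + I*√95) ≈ 288.35 + 0.017*I)
(-422805 + E)/(R - 208827) = (-422805 + √(83146 + I*√95))/(-491818 - 208827) = (-422805 + √(83146 + I*√95))/(-700645) = (-422805 + √(83146 + I*√95))*(-1/700645) = 84561/140129 - √(83146 + I*√95)/700645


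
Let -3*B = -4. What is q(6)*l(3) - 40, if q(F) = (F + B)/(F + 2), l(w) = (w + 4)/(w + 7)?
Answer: -4723/120 ≈ -39.358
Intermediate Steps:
B = 4/3 (B = -1/3*(-4) = 4/3 ≈ 1.3333)
l(w) = (4 + w)/(7 + w)
q(F) = (4/3 + F)/(2 + F) (q(F) = (F + 4/3)/(F + 2) = (4/3 + F)/(2 + F))
q(6)*l(3) - 40 = ((4/3 + 6)/(2 + 6))*((4 + 3)/(7 + 3)) - 40 = ((22/3)/8)*(7/10) - 40 = ((1/8)*(22/3))*((1/10)*7) - 40 = (11/12)*(7/10) - 40 = 77/120 - 40 = -4723/120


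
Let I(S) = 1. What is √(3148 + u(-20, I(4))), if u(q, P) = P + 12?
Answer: √3161 ≈ 56.223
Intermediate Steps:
u(q, P) = 12 + P
√(3148 + u(-20, I(4))) = √(3148 + (12 + 1)) = √(3148 + 13) = √3161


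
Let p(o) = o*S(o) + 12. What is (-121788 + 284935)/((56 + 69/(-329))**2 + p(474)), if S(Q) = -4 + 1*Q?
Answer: 17659194427/24452134897 ≈ 0.72219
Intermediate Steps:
S(Q) = -4 + Q
p(o) = 12 + o*(-4 + o) (p(o) = o*(-4 + o) + 12 = 12 + o*(-4 + o))
(-121788 + 284935)/((56 + 69/(-329))**2 + p(474)) = (-121788 + 284935)/((56 + 69/(-329))**2 + (12 + 474*(-4 + 474))) = 163147/((56 + 69*(-1/329))**2 + (12 + 474*470)) = 163147/((56 - 69/329)**2 + (12 + 222780)) = 163147/((18355/329)**2 + 222792) = 163147/(336906025/108241 + 222792) = 163147/(24452134897/108241) = 163147*(108241/24452134897) = 17659194427/24452134897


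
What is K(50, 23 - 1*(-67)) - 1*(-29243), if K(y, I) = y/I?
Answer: 263192/9 ≈ 29244.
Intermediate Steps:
K(50, 23 - 1*(-67)) - 1*(-29243) = 50/(23 - 1*(-67)) - 1*(-29243) = 50/(23 + 67) + 29243 = 50/90 + 29243 = 50*(1/90) + 29243 = 5/9 + 29243 = 263192/9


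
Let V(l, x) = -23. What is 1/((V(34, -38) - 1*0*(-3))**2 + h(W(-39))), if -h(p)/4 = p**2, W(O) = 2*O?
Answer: -1/23807 ≈ -4.2004e-5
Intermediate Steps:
h(p) = -4*p**2
1/((V(34, -38) - 1*0*(-3))**2 + h(W(-39))) = 1/((-23 - 1*0*(-3))**2 - 4*(2*(-39))**2) = 1/((-23 + 0*(-3))**2 - 4*(-78)**2) = 1/((-23 + 0)**2 - 4*6084) = 1/((-23)**2 - 24336) = 1/(529 - 24336) = 1/(-23807) = -1/23807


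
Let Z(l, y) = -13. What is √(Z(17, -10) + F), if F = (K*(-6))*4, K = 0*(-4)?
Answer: I*√13 ≈ 3.6056*I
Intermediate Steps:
K = 0
F = 0 (F = (0*(-6))*4 = 0*4 = 0)
√(Z(17, -10) + F) = √(-13 + 0) = √(-13) = I*√13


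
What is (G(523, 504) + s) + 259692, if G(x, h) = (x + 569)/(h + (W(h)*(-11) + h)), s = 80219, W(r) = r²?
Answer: 11302720559/33252 ≈ 3.3991e+5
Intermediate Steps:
G(x, h) = (569 + x)/(-11*h² + 2*h) (G(x, h) = (x + 569)/(h + (h²*(-11) + h)) = (569 + x)/(h + (-11*h² + h)) = (569 + x)/(h + (h - 11*h²)) = (569 + x)/(-11*h² + 2*h))
(G(523, 504) + s) + 259692 = ((-569 - 1*523)/(504*(-2 + 11*504)) + 80219) + 259692 = ((-569 - 523)/(504*(-2 + 5544)) + 80219) + 259692 = ((1/504)*(-1092)/5542 + 80219) + 259692 = ((1/504)*(1/5542)*(-1092) + 80219) + 259692 = (-13/33252 + 80219) + 259692 = 2667442175/33252 + 259692 = 11302720559/33252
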